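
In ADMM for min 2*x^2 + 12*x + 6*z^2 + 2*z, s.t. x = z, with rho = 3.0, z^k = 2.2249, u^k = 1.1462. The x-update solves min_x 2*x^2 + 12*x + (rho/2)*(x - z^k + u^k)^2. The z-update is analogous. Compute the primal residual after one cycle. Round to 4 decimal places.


ADMM iteration with rho = 3.0, z^k = 2.2249, u^k = 1.1462
Step 1: x-update.
Minimize 2*x^2 + 12*x + (3.0/2)*(x - 2.2249 + 1.1462)^2
FOC: (2*2 + 3.0)*x = -12 + 3.0*(2.2249 - 1.1462)
x^{k+1} = -1.252
Step 2: z-update.
Minimize 6*z^2 + 2*z + (3.0/2)*(-1.252 - z + 1.1462)^2
FOC: (2*6 + 3.0)*z = -2 + 3.0*(-1.252 + 1.1462)
z^{k+1} = -0.1545
Step 3: u-update.
u^{k+1} = 1.1462 - 1.252 + 0.1545 = 0.0487
Step 4: Primal residual = |-1.252 + 0.1545| = 1.0975


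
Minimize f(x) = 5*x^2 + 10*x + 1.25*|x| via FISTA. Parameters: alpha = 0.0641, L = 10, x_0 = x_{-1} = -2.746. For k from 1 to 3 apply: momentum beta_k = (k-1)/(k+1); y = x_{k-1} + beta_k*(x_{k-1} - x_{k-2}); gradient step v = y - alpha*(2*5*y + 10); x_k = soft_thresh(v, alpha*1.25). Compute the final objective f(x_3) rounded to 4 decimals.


FISTA on f(x) = 5*x^2 + 10*x + 1.25*|x|
L = 10, alpha = 0.0641
Iteration 1: beta = 0.0, y = -2.746 + 0.0*(-2.746 + 2.746) = -2.746
  grad(y) = -17.46, v = y - alpha*grad = -1.6268
  prox(v) = soft_thresh(-1.6268, 0.0801) = -1.5467
Iteration 2: beta = 0.3333, y = -1.5467 + 0.3333*(-1.5467 + 2.746) = -1.1469
  grad(y) = -1.4692, v = y - alpha*grad = -1.0527
  prox(v) = soft_thresh(-1.0527, 0.0801) = -0.9726
Iteration 3: beta = 0.5, y = -0.9726 + 0.5*(-0.9726 + 1.5467) = -0.6856
  grad(y) = 3.1442, v = y - alpha*grad = -0.8871
  prox(v) = soft_thresh(-0.8871, 0.0801) = -0.807
f(x_3) = 5*(-0.807)^2 + 10*(-0.807) + 1.25*|-0.807| = -3.805


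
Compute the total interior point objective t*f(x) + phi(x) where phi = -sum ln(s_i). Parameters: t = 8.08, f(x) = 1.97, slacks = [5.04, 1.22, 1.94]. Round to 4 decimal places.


Step 1: Compute log-barrier.
ln values: [1.6174, 0.1989, 0.6627]
phi = -(1.6174 + 0.1989 + 0.6627) = -2.4789
Step 2: Compute augmented objective.
t*f(x) = 8.08*1.97 = 15.9176
Total = 15.9176 - 2.4789 = 13.4387


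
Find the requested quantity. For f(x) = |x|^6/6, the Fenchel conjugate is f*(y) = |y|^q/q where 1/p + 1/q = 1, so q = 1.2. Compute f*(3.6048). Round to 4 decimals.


The conjugate exponent q satisfies 1/p + 1/q = 1.
p = 6, so q = 6/(6 - 1) = 1.2
|y|^q = 3.6048^1.2 = 4.6586
f*(3.6048) = 4.6586 / 1.2 = 3.8822


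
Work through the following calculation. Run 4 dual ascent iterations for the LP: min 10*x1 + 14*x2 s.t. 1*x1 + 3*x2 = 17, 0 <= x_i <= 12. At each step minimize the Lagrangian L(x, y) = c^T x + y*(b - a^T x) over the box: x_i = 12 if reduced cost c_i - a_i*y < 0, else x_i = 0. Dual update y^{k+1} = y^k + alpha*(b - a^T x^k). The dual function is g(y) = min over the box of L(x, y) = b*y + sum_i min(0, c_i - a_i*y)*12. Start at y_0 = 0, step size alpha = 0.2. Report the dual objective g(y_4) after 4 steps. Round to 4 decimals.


Dual ascent for LP: min 10*x1 + 14*x2, 1*x1 + 3*x2 = 17, 0 <= x_i <= 12
Step 1: y^k = 0.0, reduced costs: (10.0, 14.0)
  x^k = (0.0, 0.0), subgradient = b - a^T x = 17.0
  y^{k+1} = 0.0 + 0.2*17.0 = 3.4
Step 2: y^k = 3.4, reduced costs: (6.6, 3.8)
  x^k = (0.0, 0.0), subgradient = b - a^T x = 17.0
  y^{k+1} = 3.4 + 0.2*17.0 = 6.8
Step 3: y^k = 6.8, reduced costs: (3.2, -6.4)
  x^k = (0.0, 12.0), subgradient = b - a^T x = -19.0
  y^{k+1} = 6.8 + 0.2*-19.0 = 3.0
Step 4: y^k = 3.0, reduced costs: (7.0, 5.0)
  x^k = (0.0, 0.0), subgradient = b - a^T x = 17.0
  y^{k+1} = 3.0 + 0.2*17.0 = 6.4
Dual objective at y_4 = 6.4: reduced costs (3.6, -5.2), box minimizer x = (0.0, 12.0)
g(y_4) = b*y + (c1 - a1*y)*x1 + (c2 - a2*y)*x2 = 17*6.4 + 3.6*0.0 + (-5.2)*12.0 = 108.8 + 0.0 - 62.4 = 46.4


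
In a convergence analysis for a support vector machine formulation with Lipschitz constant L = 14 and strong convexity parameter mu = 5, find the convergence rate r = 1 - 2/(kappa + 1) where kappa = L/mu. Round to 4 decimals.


Step 1: Compute the condition number.
kappa = L/mu = 14/5 = 2.8
Step 2: Compute the convergence rate.
r = 1 - 2/(kappa + 1) = 1 - 2*mu/(L + mu) = (L - mu)/(L + mu) = 9/19 = 0.4737


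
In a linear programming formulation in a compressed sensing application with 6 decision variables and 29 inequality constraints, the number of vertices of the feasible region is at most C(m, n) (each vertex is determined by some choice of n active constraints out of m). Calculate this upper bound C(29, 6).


Each vertex corresponds to some choice of n active constraints out of m, so the number of vertices is at most C(m, n) = m! / (n!(m-n)!).
m = 29, n = 6
Numerator: 29 * 28 * 27 * 26 * 25 * 24
Denominator: 6! = 720
C(29, 6) = 475020


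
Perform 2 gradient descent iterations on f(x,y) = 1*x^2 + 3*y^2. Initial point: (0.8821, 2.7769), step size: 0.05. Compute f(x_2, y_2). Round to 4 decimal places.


Gradient descent on f(x,y) = 1*x^2 + 3*y^2.
Starting point: (0.8821, 2.7769), alpha = 0.05
Step 1: grad_x = 2*1*0.8821 = 1.7642, grad_y = 2*3*2.7769 = 16.6614
  x_1 = 0.8821 - 0.05*1.7642 = 0.7939
  y_1 = 2.7769 - 0.05*16.6614 = 1.9438
Step 2: grad_x = 2*1*0.7939 = 1.5878, grad_y = 2*3*1.9438 = 11.663
  x_2 = 0.7939 - 0.05*1.5878 = 0.7145
  y_2 = 1.9438 - 0.05*11.663 = 1.3607
f(0.7145, 1.3607) = 1*0.7145^2 + 3*1.3607^2 = 6.0649


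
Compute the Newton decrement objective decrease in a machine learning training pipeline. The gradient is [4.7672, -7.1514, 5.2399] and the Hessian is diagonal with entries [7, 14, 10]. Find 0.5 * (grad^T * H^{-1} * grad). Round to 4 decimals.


Step 1: H is diagonal, so H^(-1) * g = [0.681, -0.5108, 0.524].
Step 2: g^T H^(-1) g = sum_i g_i^2 / H_ii
  = (4.7672)^2/7 + (-7.1514)^2/14 + (5.2399)^2/10
  = 3.2466 + 3.653 + 2.7457 = 9.6453
Step 3: Objective decrease = 0.5 * g^T H^(-1) g = 4.8226


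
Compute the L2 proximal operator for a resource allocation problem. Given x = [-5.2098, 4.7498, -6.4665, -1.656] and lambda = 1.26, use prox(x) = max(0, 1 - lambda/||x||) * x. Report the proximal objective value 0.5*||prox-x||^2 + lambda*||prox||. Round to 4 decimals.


Step 1: Compute ||x||.
||x|| = 9.7088
Step 2: Compute scaling factor.
scale = max(0, 1 - 1.26/9.7088) = 0.8702
Step 3: prox(x) = [-4.5337, 4.1334, -5.6273, -1.4411]
||prox(x)|| = 8.4488
Step 4: Proximal objective.
0.5*||prox-x||^2 = 0.7938
lambda*||prox|| = 10.6455
Total = 11.4393


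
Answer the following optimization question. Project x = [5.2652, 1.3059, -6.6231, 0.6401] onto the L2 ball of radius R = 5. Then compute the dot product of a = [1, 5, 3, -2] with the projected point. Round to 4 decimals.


Step 1: Compute ||x|| (intermediates to 6 decimals).
||x|| = sqrt(5.2652^2 + 1.3059^2 + (-6.6231)^2 + 0.6401^2) = 8.585039
Step 2: Project.
Since ||x|| > R, scale = R/||x|| = 5/8.585039 = 0.582409, proj(x) = scale * x
proj(x) = [3.0665, 0.760568, -3.857353, 0.3728]
Step 3: Dot product.
a^T * proj(x) = 1*3.0665 + 5*0.760568 + 3*(-3.857353) - 2*0.3728 = -5.4483


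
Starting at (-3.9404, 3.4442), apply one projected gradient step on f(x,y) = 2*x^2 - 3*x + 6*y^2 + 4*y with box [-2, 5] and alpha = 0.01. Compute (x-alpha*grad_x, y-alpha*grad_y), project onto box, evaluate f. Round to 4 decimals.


Step 1: Compute gradient at (-3.9404, 3.4442).
grad_x = 2*2*-3.9404 - 3 = -18.7616
grad_y = 2*6*3.4442 + 4 = 45.3304
Step 2: Gradient step.
x_raw = -3.9404 - 0.01*-18.7616 = -3.7528
y_raw = 3.4442 - 0.01*45.3304 = 2.9909
Step 3: Project onto [-2, 5].
x_proj = clip(-3.7528) = -2.0
y_proj = clip(2.9909) = 2.9909
Step 4: Evaluate f.
f(-2.0, 2.9909) = 79.6363


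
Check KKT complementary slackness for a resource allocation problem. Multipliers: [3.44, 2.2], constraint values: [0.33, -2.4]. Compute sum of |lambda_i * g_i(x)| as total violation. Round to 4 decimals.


KKT complementary slackness check:
lambda_1 * g_1 = 3.44 * 0.33 = 1.1352
lambda_2 * g_2 = 2.2 * -2.4 = -5.28
Total violation = 1.1352 + 5.28 = 6.4152


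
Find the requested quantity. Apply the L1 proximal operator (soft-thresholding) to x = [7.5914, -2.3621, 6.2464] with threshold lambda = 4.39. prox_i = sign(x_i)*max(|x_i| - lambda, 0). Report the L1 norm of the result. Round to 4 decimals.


Soft-thresholding with lambda = 4.39:
prox(7.5914) = sign(7.5914)*max(|7.5914| - 4.39, 0) = 3.2014
prox(-2.3621) = sign(-2.3621)*max(|-2.3621| - 4.39, 0) = 0.0
prox(6.2464) = sign(6.2464)*max(|6.2464| - 4.39, 0) = 1.8564
prox(x) = [3.2014, 0.0, 1.8564]
||prox(x)||_1 = 3.2014 + 0.0 + 1.8564 = 5.0578


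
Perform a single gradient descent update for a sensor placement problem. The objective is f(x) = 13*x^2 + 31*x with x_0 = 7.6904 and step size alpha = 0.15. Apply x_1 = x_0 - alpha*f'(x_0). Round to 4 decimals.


We compute the gradient at x_0 and apply the update.
f'(x) = 26*x + 31
f'(7.6904) = 26*7.6904 + 31 = 230.9504
x_1 = 7.6904 - 0.15*230.9504 = -26.9522


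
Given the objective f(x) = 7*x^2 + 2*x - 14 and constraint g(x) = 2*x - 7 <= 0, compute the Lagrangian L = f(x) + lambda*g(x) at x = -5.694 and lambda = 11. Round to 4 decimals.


Step 1: Evaluate f(x).
f(-5.694) = 7*(-5.694)^2 + 2*(-5.694) - 14 = 201.5635
Step 2: Evaluate g(x).
g(-5.694) = 2*-5.694 - 7 = -18.388
Step 3: Compute Lagrangian.
L = 201.5635 + 11*-18.388 = -0.7045


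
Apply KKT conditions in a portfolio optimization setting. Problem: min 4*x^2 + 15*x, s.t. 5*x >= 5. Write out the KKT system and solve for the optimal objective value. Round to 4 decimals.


Step 1: Try lambda = 0 (constraint inactive).
x_unc = -15/(2*4) = -1.875
Check: 5*-1.875 = -9.375 < 5 -- violated!
Step 2: Constraint must be active: 5*x = 5
x* = 5/5 = 1.0
lambda = (2*4*1.0 + 15)/5 = 4.6
Step 3: Compute optimal value.
f(x*) = 4*1.0^2 + 15*1.0 = 19.0


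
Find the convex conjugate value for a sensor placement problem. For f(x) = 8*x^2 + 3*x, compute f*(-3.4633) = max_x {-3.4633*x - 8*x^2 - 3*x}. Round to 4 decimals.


f*(y) = sup_x {y*x - a*x^2 - b*x} = sup_x {(y-b)*x - a*x^2}
FOC: (y - b) - 2a*x = 0 => x* = (y - b)/(2a)
x* = (-3.4633 - 3)/(2*8) = -0.404
f*(-3.4633) = (y-b)^2/(4a) = (-3.4633 - 3)^2/(4*8)
= 41.7742/32 = 1.3054


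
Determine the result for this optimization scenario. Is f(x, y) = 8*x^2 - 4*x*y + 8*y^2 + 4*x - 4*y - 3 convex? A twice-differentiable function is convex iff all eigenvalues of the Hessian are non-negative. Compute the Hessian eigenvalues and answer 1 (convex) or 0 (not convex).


The Hessian of f(x,y) = 8*x^2 - 4*x*y + 8*y^2 + 4*x - 4*y - 3 is:
H = [[16, -4], [-4, 16]]
Trace = 16 + 16 = 32
Determinant = 16*16 - (-4)^2 = 240
Discriminant = (32)^2 - 4*240 = 64.0
Eigenvalues: lambda_1 = 12.0, lambda_2 = 20.0
The function is convex.

1


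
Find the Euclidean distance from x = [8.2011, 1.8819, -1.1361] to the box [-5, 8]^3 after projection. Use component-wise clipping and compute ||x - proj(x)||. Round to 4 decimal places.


Project each component onto [-5, 8].
clip(8.2011) = 8.0, clip(1.8819) = 1.8819, clip(-1.1361) = -1.1361
Projection = [8.0, 1.8819, -1.1361]
Squared diffs: [0.0404, 0.0, 0.0]
Distance = sqrt(0.0404) = 0.2011


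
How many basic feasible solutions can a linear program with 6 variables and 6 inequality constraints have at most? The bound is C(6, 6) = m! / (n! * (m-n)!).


Each vertex corresponds to some choice of n active constraints out of m, so the number of vertices is at most C(m, n) = m! / (n!(m-n)!).
m = 6, n = 6
Numerator: 6 * 5 * 4 * 3 * 2 * 1
Denominator: 6! = 720
C(6, 6) = 1


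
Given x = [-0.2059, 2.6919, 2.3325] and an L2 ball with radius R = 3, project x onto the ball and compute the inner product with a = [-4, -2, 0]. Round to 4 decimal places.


Step 1: Compute ||x|| (intermediates to 6 decimals).
||x|| = sqrt((-0.2059)^2 + 2.6919^2 + 2.3325^2) = 3.567811
Step 2: Project.
Since ||x|| > R, scale = R/||x|| = 3/3.567811 = 0.840852, proj(x) = scale * x
proj(x) = [-0.173131, 2.263489, 1.961287]
Step 3: Dot product.
a^T * proj(x) = -4*(-0.173131) - 2*2.263489 + 0*1.961287 = -3.8345


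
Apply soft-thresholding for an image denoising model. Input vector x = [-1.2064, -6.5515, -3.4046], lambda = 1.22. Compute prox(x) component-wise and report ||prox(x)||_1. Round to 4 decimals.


Soft-thresholding with lambda = 1.22:
prox(-1.2064) = sign(-1.2064)*max(|-1.2064| - 1.22, 0) = 0.0
prox(-6.5515) = sign(-6.5515)*max(|-6.5515| - 1.22, 0) = -5.3315
prox(-3.4046) = sign(-3.4046)*max(|-3.4046| - 1.22, 0) = -2.1846
prox(x) = [0.0, -5.3315, -2.1846]
||prox(x)||_1 = 0.0 + 5.3315 + 2.1846 = 7.5161


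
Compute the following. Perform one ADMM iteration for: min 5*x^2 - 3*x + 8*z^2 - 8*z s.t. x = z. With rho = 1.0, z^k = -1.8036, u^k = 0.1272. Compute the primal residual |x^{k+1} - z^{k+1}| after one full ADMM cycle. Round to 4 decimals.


ADMM iteration with rho = 1.0, z^k = -1.8036, u^k = 0.1272
Step 1: x-update.
Minimize 5*x^2 - 3*x + (1.0/2)*(x + 1.8036 + 0.1272)^2
FOC: (2*5 + 1.0)*x = 3 + 1.0*(-1.8036 - 0.1272)
x^{k+1} = 0.0972
Step 2: z-update.
Minimize 8*z^2 - 8*z + (1.0/2)*(0.0972 - z + 0.1272)^2
FOC: (2*8 + 1.0)*z = 8 + 1.0*(0.0972 + 0.1272)
z^{k+1} = 0.4838
Step 3: u-update.
u^{k+1} = 0.1272 + 0.0972 - 0.4838 = -0.2594
Step 4: Primal residual = |0.0972 - 0.4838| = 0.3866


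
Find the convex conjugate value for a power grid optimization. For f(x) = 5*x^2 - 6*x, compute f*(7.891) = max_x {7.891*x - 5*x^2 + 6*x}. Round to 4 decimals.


f*(y) = sup_x {y*x - a*x^2 - b*x} = sup_x {(y-b)*x - a*x^2}
FOC: (y - b) - 2a*x = 0 => x* = (y - b)/(2a)
x* = (7.891 + 6)/(2*5) = 1.3891
f*(7.891) = (y-b)^2/(4a) = (7.891 + 6)^2/(4*5)
= 192.9599/20 = 9.648


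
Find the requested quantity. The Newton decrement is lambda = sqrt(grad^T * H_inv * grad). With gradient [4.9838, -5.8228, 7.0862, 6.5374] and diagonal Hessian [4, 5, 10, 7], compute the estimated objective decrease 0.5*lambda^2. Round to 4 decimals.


Step 1: H is diagonal, so H^(-1) * g = [1.246, -1.1646, 0.7086, 0.9339].
Step 2: g^T H^(-1) g = sum_i g_i^2 / H_ii
  = (4.9838)^2/4 + (-5.8228)^2/5 + (7.0862)^2/10 + (6.5374)^2/7
  = 6.2096 + 6.781 + 5.0214 + 6.1054 = 24.1174
Step 3: Objective decrease = 0.5 * g^T H^(-1) g = 12.0587


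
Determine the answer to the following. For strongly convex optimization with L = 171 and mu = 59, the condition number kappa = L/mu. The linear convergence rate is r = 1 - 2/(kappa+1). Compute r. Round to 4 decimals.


Step 1: Compute the condition number.
kappa = L/mu = 171/59 = 2.8983
Step 2: Compute the convergence rate.
r = 1 - 2/(kappa + 1) = 1 - 2*mu/(L + mu) = (L - mu)/(L + mu) = 112/230 = 0.487


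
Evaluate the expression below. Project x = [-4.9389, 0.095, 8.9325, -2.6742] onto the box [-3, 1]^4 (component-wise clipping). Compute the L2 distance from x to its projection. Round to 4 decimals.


Project each component onto [-3, 1].
clip(-4.9389) = -3.0, clip(0.095) = 0.095, clip(8.9325) = 1.0, clip(-2.6742) = -2.6742
Projection = [-3.0, 0.095, 1.0, -2.6742]
Squared diffs: [3.7593, 0.0, 62.9246, 0.0]
Distance = sqrt(66.6839) = 8.166


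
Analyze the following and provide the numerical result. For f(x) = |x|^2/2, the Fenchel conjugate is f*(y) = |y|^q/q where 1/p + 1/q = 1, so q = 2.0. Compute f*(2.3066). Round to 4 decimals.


The conjugate exponent q satisfies 1/p + 1/q = 1.
p = 2, so q = 2/(2 - 1) = 2.0
|y|^q = 2.3066^2.0 = 5.3204
f*(2.3066) = 5.3204 / 2.0 = 2.6602


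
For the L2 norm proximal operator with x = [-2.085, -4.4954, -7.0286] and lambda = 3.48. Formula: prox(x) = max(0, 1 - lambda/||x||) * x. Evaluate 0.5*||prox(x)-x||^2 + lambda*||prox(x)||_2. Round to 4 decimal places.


Step 1: Compute ||x||.
||x|| = 8.5998
Step 2: Compute scaling factor.
scale = max(0, 1 - 3.48/8.5998) = 0.5953
Step 3: prox(x) = [-1.2413, -2.6763, -4.1844]
||prox(x)|| = 5.1198
Step 4: Proximal objective.
0.5*||prox-x||^2 = 6.0552
lambda*||prox|| = 17.8169
Total = 23.8722


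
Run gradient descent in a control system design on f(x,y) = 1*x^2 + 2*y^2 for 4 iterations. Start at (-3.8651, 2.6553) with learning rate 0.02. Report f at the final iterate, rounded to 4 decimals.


Gradient descent on f(x,y) = 1*x^2 + 2*y^2.
Starting point: (-3.8651, 2.6553), alpha = 0.02
Step 1: grad_x = 2*1*-3.8651 = -7.7302, grad_y = 2*2*2.6553 = 10.6212
  x_1 = -3.8651 - 0.02*-7.7302 = -3.7105
  y_1 = 2.6553 - 0.02*10.6212 = 2.4429
Step 2: grad_x = 2*1*-3.7105 = -7.421, grad_y = 2*2*2.4429 = 9.7715
  x_2 = -3.7105 - 0.02*-7.421 = -3.5621
  y_2 = 2.4429 - 0.02*9.7715 = 2.2474
Step 3: grad_x = 2*1*-3.5621 = -7.1242, grad_y = 2*2*2.2474 = 8.9898
  x_3 = -3.5621 - 0.02*-7.1242 = -3.4196
  y_3 = 2.2474 - 0.02*8.9898 = 2.0677
Step 4: grad_x = 2*1*-3.4196 = -6.8392, grad_y = 2*2*2.0677 = 8.2706
  x_4 = -3.4196 - 0.02*-6.8392 = -3.2828
  y_4 = 2.0677 - 0.02*8.2706 = 1.9022
f(-3.2828, 1.9022) = 1*(-3.2828)^2 + 2*1.9022^2 = 18.0139


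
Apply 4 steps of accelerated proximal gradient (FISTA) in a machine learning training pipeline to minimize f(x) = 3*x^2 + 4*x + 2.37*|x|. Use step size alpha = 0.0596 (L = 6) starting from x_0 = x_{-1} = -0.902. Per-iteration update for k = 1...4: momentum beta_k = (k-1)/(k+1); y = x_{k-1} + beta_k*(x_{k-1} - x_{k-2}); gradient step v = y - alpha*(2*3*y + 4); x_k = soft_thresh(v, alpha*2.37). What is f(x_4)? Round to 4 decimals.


FISTA on f(x) = 3*x^2 + 4*x + 2.37*|x|
L = 6, alpha = 0.0596
Iteration 1: beta = 0.0, y = -0.902 + 0.0*(-0.902 + 0.902) = -0.902
  grad(y) = -1.412, v = y - alpha*grad = -0.8178
  prox(v) = soft_thresh(-0.8178, 0.1413) = -0.6766
Iteration 2: beta = 0.3333, y = -0.6766 + 0.3333*(-0.6766 + 0.902) = -0.6015
  grad(y) = 0.3913, v = y - alpha*grad = -0.6248
  prox(v) = soft_thresh(-0.6248, 0.1413) = -0.4835
Iteration 3: beta = 0.5, y = -0.4835 + 0.5*(-0.4835 + 0.6766) = -0.387
  grad(y) = 1.6781, v = y - alpha*grad = -0.487
  prox(v) = soft_thresh(-0.487, 0.1413) = -0.3458
Iteration 4: beta = 0.6, y = -0.3458 + 0.6*(-0.3458 + 0.4835) = -0.2631
  grad(y) = 2.4215, v = y - alpha*grad = -0.4074
  prox(v) = soft_thresh(-0.4074, 0.1413) = -0.2662
f(x_4) = 3*(-0.2662)^2 + 4*(-0.2662) + 2.37*|-0.2662| = -0.2213


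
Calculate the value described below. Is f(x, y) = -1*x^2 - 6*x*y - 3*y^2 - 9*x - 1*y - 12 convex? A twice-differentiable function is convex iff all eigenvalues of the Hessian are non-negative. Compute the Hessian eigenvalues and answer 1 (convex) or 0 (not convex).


The Hessian of f(x,y) = -1*x^2 - 6*x*y - 3*y^2 - 9*x - 1*y - 12 is:
H = [[-2, -6], [-6, -6]]
Trace = -2 - 6 = -8
Determinant = -2*-6 - (-6)^2 = -24
Discriminant = (-8)^2 - 4*-24 = 160.0
Eigenvalues: lambda_1 = -10.3246, lambda_2 = 2.3246
The function is not convex.

0


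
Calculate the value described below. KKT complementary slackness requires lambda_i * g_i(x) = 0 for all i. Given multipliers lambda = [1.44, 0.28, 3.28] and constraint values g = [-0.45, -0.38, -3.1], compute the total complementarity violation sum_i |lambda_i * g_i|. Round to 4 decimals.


KKT complementary slackness check:
lambda_1 * g_1 = 1.44 * -0.45 = -0.648
lambda_2 * g_2 = 0.28 * -0.38 = -0.1064
lambda_3 * g_3 = 3.28 * -3.1 = -10.168
Total violation = 0.648 + 0.1064 + 10.168 = 10.9224


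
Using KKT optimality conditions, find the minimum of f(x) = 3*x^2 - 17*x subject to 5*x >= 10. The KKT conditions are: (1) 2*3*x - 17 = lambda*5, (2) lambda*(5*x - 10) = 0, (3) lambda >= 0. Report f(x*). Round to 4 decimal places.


Step 1: Try lambda = 0 (constraint inactive).
Stationarity: 2*3*x - 17 = 0
x* = 17/(2*3) = 17/6 = 2.8333 (rounded; the exact value 17/6 is used below)
Check constraint: 5*2.8333 = 14.1665 >= 10 -- satisfied.
Step 2: Compute optimal value.
f(x*) = 3*(17/6)^2 - 17*(17/6) = -24.0833


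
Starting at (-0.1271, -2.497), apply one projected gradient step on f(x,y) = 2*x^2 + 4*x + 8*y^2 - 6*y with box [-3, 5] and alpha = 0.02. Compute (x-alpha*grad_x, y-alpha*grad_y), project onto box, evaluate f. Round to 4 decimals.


Step 1: Compute gradient at (-0.1271, -2.497).
grad_x = 2*2*-0.1271 + 4 = 3.4916
grad_y = 2*8*-2.497 - 6 = -45.952
Step 2: Gradient step.
x_raw = -0.1271 - 0.02*3.4916 = -0.1969
y_raw = -2.497 - 0.02*-45.952 = -1.578
Step 3: Project onto [-3, 5].
x_proj = clip(-0.1969) = -0.1969
y_proj = clip(-1.578) = -1.578
Step 4: Evaluate f.
f(-0.1969, -1.578) = 28.6773


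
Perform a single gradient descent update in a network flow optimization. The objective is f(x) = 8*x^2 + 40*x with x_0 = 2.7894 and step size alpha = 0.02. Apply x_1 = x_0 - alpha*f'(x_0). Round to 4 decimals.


We compute the gradient at x_0 and apply the update.
f'(x) = 16*x + 40
f'(2.7894) = 16*2.7894 + 40 = 84.6304
x_1 = 2.7894 - 0.02*84.6304 = 1.0968


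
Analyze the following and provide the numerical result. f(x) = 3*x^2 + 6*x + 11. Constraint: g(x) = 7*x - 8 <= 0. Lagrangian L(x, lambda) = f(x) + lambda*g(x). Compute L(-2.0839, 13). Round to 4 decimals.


Step 1: Evaluate f(x).
f(-2.0839) = 3*(-2.0839)^2 + 6*(-2.0839) + 11 = 11.5245
Step 2: Evaluate g(x).
g(-2.0839) = 7*-2.0839 - 8 = -22.5873
Step 3: Compute Lagrangian.
L = 11.5245 + 13*-22.5873 = -282.1104


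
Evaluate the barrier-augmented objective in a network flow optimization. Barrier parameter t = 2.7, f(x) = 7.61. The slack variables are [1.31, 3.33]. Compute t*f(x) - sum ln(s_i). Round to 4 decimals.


Step 1: Compute log-barrier.
ln values: [0.27, 1.203]
phi = -(0.27 + 1.203) = -1.473
Step 2: Compute augmented objective.
t*f(x) = 2.7*7.61 = 20.547
Total = 20.547 - 1.473 = 19.074


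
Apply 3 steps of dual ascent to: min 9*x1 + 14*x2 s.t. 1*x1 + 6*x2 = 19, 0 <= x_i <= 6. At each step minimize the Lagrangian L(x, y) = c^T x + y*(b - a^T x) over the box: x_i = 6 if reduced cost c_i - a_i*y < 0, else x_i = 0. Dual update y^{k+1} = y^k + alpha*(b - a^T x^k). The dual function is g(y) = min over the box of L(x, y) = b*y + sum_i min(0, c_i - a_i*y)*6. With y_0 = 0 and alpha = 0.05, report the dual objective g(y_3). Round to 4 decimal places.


Dual ascent for LP: min 9*x1 + 14*x2, 1*x1 + 6*x2 = 19, 0 <= x_i <= 6
Step 1: y^k = 0.0, reduced costs: (9.0, 14.0)
  x^k = (0.0, 0.0), subgradient = b - a^T x = 19.0
  y^{k+1} = 0.0 + 0.05*19.0 = 0.95
Step 2: y^k = 0.95, reduced costs: (8.05, 8.3)
  x^k = (0.0, 0.0), subgradient = b - a^T x = 19.0
  y^{k+1} = 0.95 + 0.05*19.0 = 1.9
Step 3: y^k = 1.9, reduced costs: (7.1, 2.6)
  x^k = (0.0, 0.0), subgradient = b - a^T x = 19.0
  y^{k+1} = 1.9 + 0.05*19.0 = 2.85
Dual objective at y_3 = 2.85: reduced costs (6.15, -3.1), box minimizer x = (0.0, 6.0)
g(y_3) = b*y + (c1 - a1*y)*x1 + (c2 - a2*y)*x2 = 19*2.85 + 6.15*0.0 + (-3.1)*6.0 = 54.15 + 0.0 - 18.6 = 35.55


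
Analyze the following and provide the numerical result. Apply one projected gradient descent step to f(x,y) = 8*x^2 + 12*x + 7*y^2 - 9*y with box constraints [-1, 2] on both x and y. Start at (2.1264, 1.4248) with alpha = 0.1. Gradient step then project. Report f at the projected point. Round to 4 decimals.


Step 1: Compute gradient at (2.1264, 1.4248).
grad_x = 2*8*2.1264 + 12 = 46.0224
grad_y = 2*7*1.4248 - 9 = 10.9472
Step 2: Gradient step.
x_raw = 2.1264 - 0.1*46.0224 = -2.4758
y_raw = 1.4248 - 0.1*10.9472 = 0.3301
Step 3: Project onto [-1, 2].
x_proj = clip(-2.4758) = -1.0
y_proj = clip(0.3301) = 0.3301
Step 4: Evaluate f.
f(-1.0, 0.3301) = -6.2081


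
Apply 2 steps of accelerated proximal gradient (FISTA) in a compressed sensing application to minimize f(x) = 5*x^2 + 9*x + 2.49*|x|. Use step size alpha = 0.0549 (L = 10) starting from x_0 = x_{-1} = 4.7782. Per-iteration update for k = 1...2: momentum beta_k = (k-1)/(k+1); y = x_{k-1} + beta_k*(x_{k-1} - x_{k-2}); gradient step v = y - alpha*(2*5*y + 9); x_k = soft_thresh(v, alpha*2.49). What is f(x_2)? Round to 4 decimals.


FISTA on f(x) = 5*x^2 + 9*x + 2.49*|x|
L = 10, alpha = 0.0549
Iteration 1: beta = 0.0, y = 4.7782 + 0.0*(4.7782 - 4.7782) = 4.7782
  grad(y) = 56.782, v = y - alpha*grad = 1.6609
  prox(v) = soft_thresh(1.6609, 0.1367) = 1.5242
Iteration 2: beta = 0.3333, y = 1.5242 + 0.3333*(1.5242 - 4.7782) = 0.4395
  grad(y) = 13.3949, v = y - alpha*grad = -0.2959
  prox(v) = soft_thresh(-0.2959, 0.1367) = -0.1592
f(x_2) = 5*(-0.1592)^2 + 9*(-0.1592) + 2.49*|-0.1592| = -0.9096


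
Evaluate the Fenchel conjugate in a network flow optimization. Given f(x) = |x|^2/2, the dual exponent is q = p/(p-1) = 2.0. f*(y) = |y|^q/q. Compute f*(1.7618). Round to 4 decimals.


The conjugate exponent q satisfies 1/p + 1/q = 1.
p = 2, so q = 2/(2 - 1) = 2.0
|y|^q = 1.7618^2.0 = 3.1039
f*(1.7618) = 3.1039 / 2.0 = 1.552


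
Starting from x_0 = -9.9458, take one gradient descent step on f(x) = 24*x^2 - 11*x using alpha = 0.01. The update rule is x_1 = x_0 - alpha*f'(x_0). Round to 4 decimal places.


We compute the gradient at x_0 and apply the update.
f'(x) = 48*x - 11
f'(-9.9458) = 48*-9.9458 - 11 = -488.3984
x_1 = -9.9458 - 0.01*-488.3984 = -5.0618


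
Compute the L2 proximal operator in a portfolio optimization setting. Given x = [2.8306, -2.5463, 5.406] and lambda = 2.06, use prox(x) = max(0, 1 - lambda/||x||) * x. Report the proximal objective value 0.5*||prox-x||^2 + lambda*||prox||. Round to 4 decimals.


Step 1: Compute ||x||.
||x|| = 6.6122
Step 2: Compute scaling factor.
scale = max(0, 1 - 2.06/6.6122) = 0.6885
Step 3: prox(x) = [1.9487, -1.753, 3.7218]
||prox(x)|| = 4.5522
Step 4: Proximal objective.
0.5*||prox-x||^2 = 2.1218
lambda*||prox|| = 9.3775
Total = 11.4993


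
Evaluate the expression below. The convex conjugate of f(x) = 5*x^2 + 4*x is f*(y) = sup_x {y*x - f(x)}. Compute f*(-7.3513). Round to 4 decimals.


f*(y) = sup_x {y*x - a*x^2 - b*x} = sup_x {(y-b)*x - a*x^2}
FOC: (y - b) - 2a*x = 0 => x* = (y - b)/(2a)
x* = (-7.3513 - 4)/(2*5) = -1.1351
f*(-7.3513) = (y-b)^2/(4a) = (-7.3513 - 4)^2/(4*5)
= 128.852/20 = 6.4426


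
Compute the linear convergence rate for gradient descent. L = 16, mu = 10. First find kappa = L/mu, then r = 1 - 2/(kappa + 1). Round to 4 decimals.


Step 1: Compute the condition number.
kappa = L/mu = 16/10 = 1.6
Step 2: Compute the convergence rate.
r = 1 - 2/(kappa + 1) = 1 - 2*mu/(L + mu) = (L - mu)/(L + mu) = 6/26 = 0.2308


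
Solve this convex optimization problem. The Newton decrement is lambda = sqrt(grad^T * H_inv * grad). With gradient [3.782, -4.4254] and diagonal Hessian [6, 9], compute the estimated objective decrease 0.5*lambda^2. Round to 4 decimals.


Step 1: H is diagonal, so H^(-1) * g = [0.6303, -0.4917].
Step 2: g^T H^(-1) g = sum_i g_i^2 / H_ii
  = (3.782)^2/6 + (-4.4254)^2/9
  = 2.3839 + 2.176 = 4.5599
Step 3: Objective decrease = 0.5 * g^T H^(-1) g = 2.28


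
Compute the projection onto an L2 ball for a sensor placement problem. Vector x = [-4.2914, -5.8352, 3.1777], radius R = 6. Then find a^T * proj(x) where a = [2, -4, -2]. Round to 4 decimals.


Step 1: Compute ||x|| (intermediates to 6 decimals).
||x|| = sqrt((-4.2914)^2 + (-5.8352)^2 + 3.1777^2) = 7.909706
Step 2: Project.
Since ||x|| > R, scale = R/||x|| = 6/7.909706 = 0.758562, proj(x) = scale * x
proj(x) = [-3.255293, -4.426361, 2.410482]
Step 3: Dot product.
a^T * proj(x) = 2*(-3.255293) - 4*(-4.426361) - 2*2.410482 = 6.3739


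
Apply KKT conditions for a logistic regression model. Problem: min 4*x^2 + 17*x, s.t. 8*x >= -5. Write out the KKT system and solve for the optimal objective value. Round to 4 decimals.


Step 1: Try lambda = 0 (constraint inactive).
x_unc = -17/(2*4) = -2.125
Check: 8*-2.125 = -17.0 < -5 -- violated!
Step 2: Constraint must be active: 8*x = -5
x* = -5/8 = -0.625
lambda = (2*4*(-0.625) + 17)/8 = 1.5
Step 3: Compute optimal value.
f(x*) = 4*(-0.625)^2 + 17*(-0.625) = -9.0625


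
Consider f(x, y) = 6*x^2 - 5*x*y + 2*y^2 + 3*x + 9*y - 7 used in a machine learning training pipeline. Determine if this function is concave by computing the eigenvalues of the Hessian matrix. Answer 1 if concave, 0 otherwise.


The Hessian of f(x,y) = 6*x^2 - 5*x*y + 2*y^2 + 3*x + 9*y - 7 is:
H = [[12, -5], [-5, 4]]
Trace = 12 + 4 = 16
Determinant = 12*4 - (-5)^2 = 23
Discriminant = (16)^2 - 4*23 = 164.0
Eigenvalues: lambda_1 = 1.5969, lambda_2 = 14.4031
The function is not concave.

0


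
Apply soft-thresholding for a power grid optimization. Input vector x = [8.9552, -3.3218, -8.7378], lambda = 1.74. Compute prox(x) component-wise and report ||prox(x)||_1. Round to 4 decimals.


Soft-thresholding with lambda = 1.74:
prox(8.9552) = sign(8.9552)*max(|8.9552| - 1.74, 0) = 7.2152
prox(-3.3218) = sign(-3.3218)*max(|-3.3218| - 1.74, 0) = -1.5818
prox(-8.7378) = sign(-8.7378)*max(|-8.7378| - 1.74, 0) = -6.9978
prox(x) = [7.2152, -1.5818, -6.9978]
||prox(x)||_1 = 7.2152 + 1.5818 + 6.9978 = 15.7948


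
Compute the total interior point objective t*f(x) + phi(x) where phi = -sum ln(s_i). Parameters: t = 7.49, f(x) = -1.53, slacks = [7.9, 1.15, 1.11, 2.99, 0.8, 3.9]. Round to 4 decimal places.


Step 1: Compute log-barrier.
ln values: [2.0669, 0.1398, 0.1044, 1.0953, -0.2231, 1.361]
phi = -(2.0669 + 0.1398 + 0.1044 + 1.0953 - 0.2231 + 1.361) = -4.5441
Step 2: Compute augmented objective.
t*f(x) = 7.49*-1.53 = -11.4597
Total = -11.4597 - 4.5441 = -16.0038


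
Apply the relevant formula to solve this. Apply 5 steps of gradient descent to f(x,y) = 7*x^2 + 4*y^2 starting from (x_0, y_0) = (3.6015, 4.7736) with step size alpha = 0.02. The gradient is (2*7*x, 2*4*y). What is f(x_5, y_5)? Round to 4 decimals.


Gradient descent on f(x,y) = 7*x^2 + 4*y^2.
Starting point: (3.6015, 4.7736), alpha = 0.02
Step 1: grad_x = 2*7*3.6015 = 50.421, grad_y = 2*4*4.7736 = 38.1888
  x_1 = 3.6015 - 0.02*50.421 = 2.5931
  y_1 = 4.7736 - 0.02*38.1888 = 4.0098
Step 2: grad_x = 2*7*2.5931 = 36.3031, grad_y = 2*4*4.0098 = 32.0786
  x_2 = 2.5931 - 0.02*36.3031 = 1.867
  y_2 = 4.0098 - 0.02*32.0786 = 3.3683
Step 3: grad_x = 2*7*1.867 = 26.1382, grad_y = 2*4*3.3683 = 26.946
  x_3 = 1.867 - 0.02*26.1382 = 1.3443
  y_3 = 3.3683 - 0.02*26.946 = 2.8293
Step 4: grad_x = 2*7*1.3443 = 18.8195, grad_y = 2*4*2.8293 = 22.6347
  x_4 = 1.3443 - 0.02*18.8195 = 0.9679
  y_4 = 2.8293 - 0.02*22.6347 = 2.3766
Step 5: grad_x = 2*7*0.9679 = 13.5501, grad_y = 2*4*2.3766 = 19.0131
  x_5 = 0.9679 - 0.02*13.5501 = 0.6969
  y_5 = 2.3766 - 0.02*19.0131 = 1.9964
f(0.6969, 1.9964) = 7*0.6969^2 + 4*1.9964^2 = 19.3414


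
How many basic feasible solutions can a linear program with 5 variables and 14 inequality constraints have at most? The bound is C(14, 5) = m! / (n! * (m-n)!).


Each vertex corresponds to some choice of n active constraints out of m, so the number of vertices is at most C(m, n) = m! / (n!(m-n)!).
m = 14, n = 5
Numerator: 14 * 13 * 12 * 11 * 10
Denominator: 5! = 120
C(14, 5) = 2002


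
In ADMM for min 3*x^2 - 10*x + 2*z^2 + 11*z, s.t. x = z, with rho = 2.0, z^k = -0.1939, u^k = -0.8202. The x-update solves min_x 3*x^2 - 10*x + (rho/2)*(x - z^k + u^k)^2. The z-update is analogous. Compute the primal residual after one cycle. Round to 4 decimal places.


ADMM iteration with rho = 2.0, z^k = -0.1939, u^k = -0.8202
Step 1: x-update.
Minimize 3*x^2 - 10*x + (2.0/2)*(x + 0.1939 - 0.8202)^2
FOC: (2*3 + 2.0)*x = 10 + 2.0*(-0.1939 + 0.8202)
x^{k+1} = 1.4066
Step 2: z-update.
Minimize 2*z^2 + 11*z + (2.0/2)*(1.4066 - z - 0.8202)^2
FOC: (2*2 + 2.0)*z = -11 + 2.0*(1.4066 - 0.8202)
z^{k+1} = -1.6379
Step 3: u-update.
u^{k+1} = -0.8202 + 1.4066 + 1.6379 = 2.2243
Step 4: Primal residual = |1.4066 + 1.6379| = 3.0445


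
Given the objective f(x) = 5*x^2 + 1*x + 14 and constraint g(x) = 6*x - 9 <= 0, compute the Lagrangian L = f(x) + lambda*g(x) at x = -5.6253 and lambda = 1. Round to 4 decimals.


Step 1: Evaluate f(x).
f(-5.6253) = 5*(-5.6253)^2 + 1*(-5.6253) + 14 = 166.5947
Step 2: Evaluate g(x).
g(-5.6253) = 6*-5.6253 - 9 = -42.7518
Step 3: Compute Lagrangian.
L = 166.5947 + 1*-42.7518 = 123.8429


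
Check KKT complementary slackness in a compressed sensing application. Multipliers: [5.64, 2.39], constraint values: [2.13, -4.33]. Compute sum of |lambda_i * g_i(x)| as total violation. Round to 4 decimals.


KKT complementary slackness check:
lambda_1 * g_1 = 5.64 * 2.13 = 12.0132
lambda_2 * g_2 = 2.39 * -4.33 = -10.3487
Total violation = 12.0132 + 10.3487 = 22.3619


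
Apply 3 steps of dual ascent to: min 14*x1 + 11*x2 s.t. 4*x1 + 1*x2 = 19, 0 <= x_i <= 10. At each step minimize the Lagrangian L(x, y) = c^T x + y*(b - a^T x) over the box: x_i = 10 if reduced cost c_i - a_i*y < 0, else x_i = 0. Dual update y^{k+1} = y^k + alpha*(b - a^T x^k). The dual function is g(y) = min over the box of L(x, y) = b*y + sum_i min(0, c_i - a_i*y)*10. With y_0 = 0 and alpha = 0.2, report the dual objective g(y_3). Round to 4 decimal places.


Dual ascent for LP: min 14*x1 + 11*x2, 4*x1 + 1*x2 = 19, 0 <= x_i <= 10
Step 1: y^k = 0.0, reduced costs: (14.0, 11.0)
  x^k = (0.0, 0.0), subgradient = b - a^T x = 19.0
  y^{k+1} = 0.0 + 0.2*19.0 = 3.8
Step 2: y^k = 3.8, reduced costs: (-1.2, 7.2)
  x^k = (10.0, 0.0), subgradient = b - a^T x = -21.0
  y^{k+1} = 3.8 + 0.2*-21.0 = -0.4
Step 3: y^k = -0.4, reduced costs: (15.6, 11.4)
  x^k = (0.0, 0.0), subgradient = b - a^T x = 19.0
  y^{k+1} = -0.4 + 0.2*19.0 = 3.4
Dual objective at y_3 = 3.4: reduced costs (0.4, 7.6), box minimizer x = (0.0, 0.0)
g(y_3) = b*y + (c1 - a1*y)*x1 + (c2 - a2*y)*x2 = 19*3.4 + 0.4*0.0 + 7.6*0.0 = 64.6 + 0.0 + 0.0 = 64.6


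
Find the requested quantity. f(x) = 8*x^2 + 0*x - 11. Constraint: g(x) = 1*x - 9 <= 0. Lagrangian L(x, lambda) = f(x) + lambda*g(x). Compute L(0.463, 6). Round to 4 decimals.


Step 1: Evaluate f(x).
f(0.463) = 8*0.463^2 + 0*0.463 - 11 = -9.285
Step 2: Evaluate g(x).
g(0.463) = 1*0.463 - 9 = -8.537
Step 3: Compute Lagrangian.
L = -9.285 + 6*-8.537 = -60.507


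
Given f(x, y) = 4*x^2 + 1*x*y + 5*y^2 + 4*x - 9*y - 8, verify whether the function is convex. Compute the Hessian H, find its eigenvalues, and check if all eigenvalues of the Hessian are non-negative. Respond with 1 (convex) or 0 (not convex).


The Hessian of f(x,y) = 4*x^2 + 1*x*y + 5*y^2 + 4*x - 9*y - 8 is:
H = [[8, 1], [1, 10]]
Trace = 8 + 10 = 18
Determinant = 8*10 - (1)^2 = 79
Discriminant = (18)^2 - 4*79 = 8.0
Eigenvalues: lambda_1 = 7.5858, lambda_2 = 10.4142
The function is convex.

1


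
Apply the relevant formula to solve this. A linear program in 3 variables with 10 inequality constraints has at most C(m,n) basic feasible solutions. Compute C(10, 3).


Each vertex corresponds to some choice of n active constraints out of m, so the number of vertices is at most C(m, n) = m! / (n!(m-n)!).
m = 10, n = 3
Numerator: 10 * 9 * 8
Denominator: 3! = 6
C(10, 3) = 120


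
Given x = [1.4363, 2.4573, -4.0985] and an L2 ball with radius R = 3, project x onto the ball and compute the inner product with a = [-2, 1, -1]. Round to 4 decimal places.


Step 1: Compute ||x|| (intermediates to 6 decimals).
||x|| = sqrt(1.4363^2 + 2.4573^2 + (-4.0985)^2) = 4.989888
Step 2: Project.
Since ||x|| > R, scale = R/||x|| = 3/4.989888 = 0.601216, proj(x) = scale * x
proj(x) = [0.863527, 1.477368, -2.464084]
Step 3: Dot product.
a^T * proj(x) = -2*0.863527 + 1*1.477368 - 1*(-2.464084) = 2.2144


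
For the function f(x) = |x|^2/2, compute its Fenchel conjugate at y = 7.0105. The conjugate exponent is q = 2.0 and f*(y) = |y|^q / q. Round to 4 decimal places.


The conjugate exponent q satisfies 1/p + 1/q = 1.
p = 2, so q = 2/(2 - 1) = 2.0
|y|^q = 7.0105^2.0 = 49.1471
f*(7.0105) = 49.1471 / 2.0 = 24.5736


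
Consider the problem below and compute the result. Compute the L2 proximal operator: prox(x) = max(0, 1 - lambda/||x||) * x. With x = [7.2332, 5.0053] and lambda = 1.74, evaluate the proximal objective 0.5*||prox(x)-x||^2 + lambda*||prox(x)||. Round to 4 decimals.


Step 1: Compute ||x||.
||x|| = 8.7961
Step 2: Compute scaling factor.
scale = max(0, 1 - 1.74/8.7961) = 0.8022
Step 3: prox(x) = [5.8024, 4.0152]
||prox(x)|| = 7.0561
Step 4: Proximal objective.
0.5*||prox-x||^2 = 1.5138
lambda*||prox|| = 12.2776
Total = 13.7915


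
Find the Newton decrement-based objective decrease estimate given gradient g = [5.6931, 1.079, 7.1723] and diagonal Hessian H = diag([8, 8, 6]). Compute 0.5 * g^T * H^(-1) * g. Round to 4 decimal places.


Step 1: H is diagonal, so H^(-1) * g = [0.7116, 0.1349, 1.1954].
Step 2: g^T H^(-1) g = sum_i g_i^2 / H_ii
  = (5.6931)^2/8 + (1.079)^2/8 + (7.1723)^2/6
  = 4.0514 + 0.1455 + 8.5736 = 12.7706
Step 3: Objective decrease = 0.5 * g^T H^(-1) g = 6.3853


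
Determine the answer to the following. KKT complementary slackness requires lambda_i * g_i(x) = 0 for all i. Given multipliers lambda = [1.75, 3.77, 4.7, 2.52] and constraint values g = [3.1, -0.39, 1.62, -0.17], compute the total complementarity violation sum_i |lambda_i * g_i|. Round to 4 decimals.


KKT complementary slackness check:
lambda_1 * g_1 = 1.75 * 3.1 = 5.425
lambda_2 * g_2 = 3.77 * -0.39 = -1.4703
lambda_3 * g_3 = 4.7 * 1.62 = 7.614
lambda_4 * g_4 = 2.52 * -0.17 = -0.4284
Total violation = 5.425 + 1.4703 + 7.614 + 0.4284 = 14.9377


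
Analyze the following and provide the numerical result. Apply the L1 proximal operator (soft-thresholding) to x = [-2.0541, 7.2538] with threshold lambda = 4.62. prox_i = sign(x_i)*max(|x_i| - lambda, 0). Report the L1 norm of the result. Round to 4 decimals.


Soft-thresholding with lambda = 4.62:
prox(-2.0541) = sign(-2.0541)*max(|-2.0541| - 4.62, 0) = 0.0
prox(7.2538) = sign(7.2538)*max(|7.2538| - 4.62, 0) = 2.6338
prox(x) = [0.0, 2.6338]
||prox(x)||_1 = 0.0 + 2.6338 = 2.6338


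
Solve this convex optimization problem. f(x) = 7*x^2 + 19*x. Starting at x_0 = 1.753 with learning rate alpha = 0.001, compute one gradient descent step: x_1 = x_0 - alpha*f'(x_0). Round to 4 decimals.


We compute the gradient at x_0 and apply the update.
f'(x) = 14*x + 19
f'(1.753) = 14*1.753 + 19 = 43.542
x_1 = 1.753 - 0.001*43.542 = 1.7095


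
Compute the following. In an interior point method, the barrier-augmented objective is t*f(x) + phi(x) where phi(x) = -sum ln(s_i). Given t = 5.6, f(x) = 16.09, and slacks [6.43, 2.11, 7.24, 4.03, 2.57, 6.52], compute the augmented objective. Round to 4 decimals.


Step 1: Compute log-barrier.
ln values: [1.861, 0.7467, 1.9796, 1.3938, 0.9439, 1.8749]
phi = -(1.861 + 0.7467 + 1.9796 + 1.3938 + 0.9439 + 1.8749) = -8.7998
Step 2: Compute augmented objective.
t*f(x) = 5.6*16.09 = 90.104
Total = 90.104 - 8.7998 = 81.3042


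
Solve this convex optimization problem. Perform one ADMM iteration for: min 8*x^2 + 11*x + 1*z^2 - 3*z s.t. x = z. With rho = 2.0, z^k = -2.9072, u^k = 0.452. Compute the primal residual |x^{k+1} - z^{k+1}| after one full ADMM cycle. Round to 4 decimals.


ADMM iteration with rho = 2.0, z^k = -2.9072, u^k = 0.452
Step 1: x-update.
Minimize 8*x^2 + 11*x + (2.0/2)*(x + 2.9072 + 0.452)^2
FOC: (2*8 + 2.0)*x = -11 + 2.0*(-2.9072 - 0.452)
x^{k+1} = -0.9844
Step 2: z-update.
Minimize 1*z^2 - 3*z + (2.0/2)*(-0.9844 - z + 0.452)^2
FOC: (2*1 + 2.0)*z = 3 + 2.0*(-0.9844 + 0.452)
z^{k+1} = 0.4838
Step 3: u-update.
u^{k+1} = 0.452 - 0.9844 - 0.4838 = -1.0162
Step 4: Primal residual = |-0.9844 - 0.4838| = 1.4682


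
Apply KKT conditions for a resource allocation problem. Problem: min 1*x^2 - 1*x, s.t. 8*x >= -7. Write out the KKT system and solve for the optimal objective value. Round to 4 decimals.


Step 1: Try lambda = 0 (constraint inactive).
Stationarity: 2*1*x - 1 = 0
x* = 1/(2*1) = 0.5
Check constraint: 8*0.5 = 4.0 >= -7 -- satisfied.
Step 2: Compute optimal value.
f(x*) = 1*0.5^2 - 1*0.5 = -0.25


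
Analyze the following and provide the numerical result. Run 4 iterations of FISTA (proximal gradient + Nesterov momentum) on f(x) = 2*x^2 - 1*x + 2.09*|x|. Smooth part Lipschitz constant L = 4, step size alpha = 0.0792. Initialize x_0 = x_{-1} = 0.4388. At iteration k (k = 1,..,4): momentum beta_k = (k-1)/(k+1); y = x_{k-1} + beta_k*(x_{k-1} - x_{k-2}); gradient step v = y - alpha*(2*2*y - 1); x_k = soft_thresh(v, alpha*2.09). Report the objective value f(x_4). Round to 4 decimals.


FISTA on f(x) = 2*x^2 - 1*x + 2.09*|x|
L = 4, alpha = 0.0792
Iteration 1: beta = 0.0, y = 0.4388 + 0.0*(0.4388 - 0.4388) = 0.4388
  grad(y) = 0.7552, v = y - alpha*grad = 0.379
  prox(v) = soft_thresh(0.379, 0.1655) = 0.2135
Iteration 2: beta = 0.3333, y = 0.2135 + 0.3333*(0.2135 - 0.4388) = 0.1383
  grad(y) = -0.4466, v = y - alpha*grad = 0.1737
  prox(v) = soft_thresh(0.1737, 0.1655) = 0.0082
Iteration 3: beta = 0.5, y = 0.0082 + 0.5*(0.0082 - 0.2135) = -0.0944
  grad(y) = -1.3778, v = y - alpha*grad = 0.0147
  prox(v) = soft_thresh(0.0147, 0.1655) = 0.0
Iteration 4: beta = 0.6, y = 0.0 + 0.6*(0.0 - 0.0082) = -0.0049
  grad(y) = -1.0197, v = y - alpha*grad = 0.0758
  prox(v) = soft_thresh(0.0758, 0.1655) = 0.0
f(x_4) = 2*0.0^2 - 1*0.0 + 2.09*|0.0| = 0.0
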